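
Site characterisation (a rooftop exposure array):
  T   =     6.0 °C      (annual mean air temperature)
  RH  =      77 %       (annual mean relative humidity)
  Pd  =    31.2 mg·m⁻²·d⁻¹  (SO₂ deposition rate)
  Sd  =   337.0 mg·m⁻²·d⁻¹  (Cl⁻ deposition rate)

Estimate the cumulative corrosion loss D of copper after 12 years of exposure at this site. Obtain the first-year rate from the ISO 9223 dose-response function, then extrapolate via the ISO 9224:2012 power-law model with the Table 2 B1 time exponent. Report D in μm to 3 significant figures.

D(12) = 9.41 μm

copper: temperature factor f = +0.126·(-4.0) = -0.5040
  SO₂ term: 0.0053·31.2^0.26·exp(0.059·77-0.5040) = 0.736
  Sd branch = 0.01025·Sd^0.27·e^(0.036·RH+0.049·T) = 1.059 μm/a
  r_corr = 0.736 + 1.059 = 1.795 μm/a
Long-term exponent b (ISO 9224 Table 2, B1) = 0.667
  D(12) = 1.795 × 12^0.667 = 1.795 × 5.246 = 9.414 μm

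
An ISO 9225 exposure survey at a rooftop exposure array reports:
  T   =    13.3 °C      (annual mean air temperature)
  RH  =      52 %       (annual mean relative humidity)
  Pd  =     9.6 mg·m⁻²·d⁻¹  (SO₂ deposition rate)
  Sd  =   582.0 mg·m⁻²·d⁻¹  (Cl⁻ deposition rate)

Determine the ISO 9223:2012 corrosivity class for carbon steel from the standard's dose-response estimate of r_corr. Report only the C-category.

C4

carbon steel: T>10 °C ⇒ hinge -0.054·(13.3−10) = -0.1782
  sulphur-dioxide contribution → 13.58 μm/a
  chloride contribution → 50.02 μm/a
  ⇒ r_corr(carbon steel) = 63.6 μm/a
Category bounds: 50…80 μm/a bracket r_corr ⇒ C4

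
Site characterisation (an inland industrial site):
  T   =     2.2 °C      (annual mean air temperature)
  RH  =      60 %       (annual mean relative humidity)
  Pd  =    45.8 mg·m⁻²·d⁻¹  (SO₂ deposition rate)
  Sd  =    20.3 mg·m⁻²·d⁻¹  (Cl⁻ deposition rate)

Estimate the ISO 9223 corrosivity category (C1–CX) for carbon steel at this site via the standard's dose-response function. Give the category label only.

carbon steel: T≤10 °C ⇒ hinge +0.150·(2.2−10) = -1.1700
  sulphur-dioxide contribution → 13.32 μm/a
  chloride contribution → 5.216 μm/a
  total first-year rate 18.54 μm/a
ISO 9223 Table 2 (carbon steel): 1.3 < 18.5 ≤ 25 μm/a ⇒ C2

C2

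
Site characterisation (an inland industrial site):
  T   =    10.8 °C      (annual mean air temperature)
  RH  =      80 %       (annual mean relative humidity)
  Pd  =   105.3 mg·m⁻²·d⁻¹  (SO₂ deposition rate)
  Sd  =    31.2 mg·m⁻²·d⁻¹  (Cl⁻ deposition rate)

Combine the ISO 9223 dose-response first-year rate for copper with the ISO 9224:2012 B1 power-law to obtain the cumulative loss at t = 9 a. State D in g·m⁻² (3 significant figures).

D(9) = 103 g·m⁻²

copper: temperature factor f = -0.080·(0.8) = -0.0640
  Pd branch = 0.0053·Pd^0.26·e^(0.059·RH+f) = 1.871 μm/a
  Cl⁻ term: 0.01025·31.2^0.27·exp(0.036·80+0.049·10.8) = 0.7848
  sum: 1.871 + 0.7848 → r_corr = 2.656 μm/a
Long-term exponent b (ISO 9224 Table 2, B1) = 0.667
  D(9) = 2.656 × 9^0.667 = 2.656 × 4.33 = 11.5 μm
  Mass loss = 11.5 μm × 8.96 g/cm³ = 103.1 g·m⁻²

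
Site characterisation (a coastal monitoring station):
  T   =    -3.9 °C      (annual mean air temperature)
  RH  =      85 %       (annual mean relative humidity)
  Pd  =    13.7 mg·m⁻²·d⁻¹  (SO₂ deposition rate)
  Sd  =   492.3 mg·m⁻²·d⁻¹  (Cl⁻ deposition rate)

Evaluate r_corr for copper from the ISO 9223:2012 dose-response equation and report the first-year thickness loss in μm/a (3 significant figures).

copper: f(T) = +0.126·(T−10) [T≤10 °C] = -1.7514
  Pd branch = 0.0053·Pd^0.26·e^(0.059·RH+f) = 0.2736 μm/a
  Sd branch = 0.01025·Sd^0.27·e^(0.036·RH+0.049·T) = 0.9629 μm/a
  sum: 0.2736 + 0.9629 → r_corr = 1.237 μm/a

r_corr = 1.24 μm/a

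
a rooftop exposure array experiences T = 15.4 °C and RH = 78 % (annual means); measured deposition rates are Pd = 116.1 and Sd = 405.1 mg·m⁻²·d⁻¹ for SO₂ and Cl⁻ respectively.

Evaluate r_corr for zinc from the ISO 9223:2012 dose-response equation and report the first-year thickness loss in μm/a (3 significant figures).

zinc: T>10 °C ⇒ hinge -0.071·(15.4−10) = -0.3834
  SO₂ term: 0.0129·116.1^0.44·exp(0.046·78-0.3834) = 2.575
  Cl⁻ term: 0.0175·405.1^0.57·exp(0.008·78+0.085·15.4) = 3.705
  r_corr = 2.575 + 3.705 = 6.281 μm/a

r_corr = 6.28 μm/a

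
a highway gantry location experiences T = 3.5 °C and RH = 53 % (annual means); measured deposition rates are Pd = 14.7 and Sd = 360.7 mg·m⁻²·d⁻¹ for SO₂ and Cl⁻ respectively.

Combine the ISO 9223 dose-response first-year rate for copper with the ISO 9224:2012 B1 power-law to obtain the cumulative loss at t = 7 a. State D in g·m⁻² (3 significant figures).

copper: f(T) = +0.126·(T−10) [T≤10 °C] = -0.8190
  SO₂ term: 0.0053·14.7^0.26·exp(0.059·53-0.8190) = 0.1072
  Sd branch = 0.01025·Sd^0.27·e^(0.036·RH+0.049·T) = 0.402 μm/a
  r_corr = 0.1072 + 0.402 = 0.5092 μm/a
Power-law: D(7) = r_corr · 7^0.667
  D(7) = 0.5092 × 7^0.667 = 0.5092 × 3.662 = 1.865 μm
  Mass loss = 1.865 μm × 8.96 g/cm³ = 16.71 g·m⁻²

D(7) = 16.7 g·m⁻²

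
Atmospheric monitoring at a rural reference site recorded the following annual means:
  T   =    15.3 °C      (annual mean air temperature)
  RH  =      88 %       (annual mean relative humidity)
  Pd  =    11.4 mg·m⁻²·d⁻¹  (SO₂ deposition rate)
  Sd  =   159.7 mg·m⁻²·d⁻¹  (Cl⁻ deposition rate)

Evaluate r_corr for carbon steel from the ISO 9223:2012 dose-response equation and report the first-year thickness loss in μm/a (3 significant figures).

r_corr = 107 μm/a

carbon steel: f(T) = -0.054·(T−10) [T>10 °C] = -0.2862
  SO₂ term: 1.77·11.4^0.52·exp(0.02·88-0.2862) = 27.39
  Sd branch = 0.102·Sd^0.62·e^(0.033·RH+0.04·T) = 79.73 μm/a
  sum: 27.39 + 79.73 → r_corr = 107.1 μm/a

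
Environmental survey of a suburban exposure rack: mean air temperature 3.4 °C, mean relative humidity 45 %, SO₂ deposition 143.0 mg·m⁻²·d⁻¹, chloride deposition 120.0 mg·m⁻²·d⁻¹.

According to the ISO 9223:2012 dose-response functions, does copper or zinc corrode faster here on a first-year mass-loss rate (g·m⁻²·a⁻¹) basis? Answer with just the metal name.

copper: f(T) = +0.126·(T−10) [T≤10 °C] = -0.8316
  sulphur-dioxide contribution → 0.1193 μm/a
  chloride contribution → 0.2229 μm/a
  ⇒ r_corr(copper) = 0.3421 μm/a
  mass loss = 0.3421 μm/a × 8.96 g/cm³ = 3.065 g·m⁻²·a⁻¹
zinc: temperature factor f = +0.038·(-6.6) = -0.2508
  sulphur-dioxide contribution → 0.7063 μm/a
  chloride contribution → 0.5129 μm/a
  total first-year rate 1.219 μm/a
  mass loss = 1.219 μm/a × 7.14 g/cm³ = 8.705 g·m⁻²·a⁻¹
Ordering by g·m⁻²·a⁻¹: zinc (8.71) > copper (3.07)

zinc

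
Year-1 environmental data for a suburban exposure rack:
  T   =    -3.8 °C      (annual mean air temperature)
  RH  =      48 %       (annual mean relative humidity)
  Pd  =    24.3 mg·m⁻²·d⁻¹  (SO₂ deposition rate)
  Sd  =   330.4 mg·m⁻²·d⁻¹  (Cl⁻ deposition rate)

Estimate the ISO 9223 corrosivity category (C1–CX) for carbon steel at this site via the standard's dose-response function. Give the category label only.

C2

carbon steel: temperature factor f = +0.150·(-13.8) = -2.0700
  SO₂ term: 1.77·24.3^0.52·exp(0.02·48-2.0700) = 3.065
  Cl⁻ term: 0.102·330.4^0.62·exp(0.033·48+0.04·-3.8) = 15.57
  r_corr = 3.065 + 15.57 = 18.64 μm/a
ISO 9223 Table 2 (carbon steel): 1.3 < 18.6 ≤ 25 μm/a ⇒ C2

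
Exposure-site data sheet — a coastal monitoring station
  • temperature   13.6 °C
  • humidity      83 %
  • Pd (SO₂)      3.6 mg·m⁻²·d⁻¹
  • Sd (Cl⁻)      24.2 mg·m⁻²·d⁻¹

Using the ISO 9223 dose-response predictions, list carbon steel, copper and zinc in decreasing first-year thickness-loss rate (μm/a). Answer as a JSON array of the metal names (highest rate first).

carbon steel: temperature factor f = -0.054·(3.6) = -0.1944
  sulphur-dioxide contribution → 14.92 μm/a
  chloride contribution → 19.6 μm/a
  total first-year rate 34.52 μm/a
copper: temperature factor f = -0.080·(3.6) = -0.2880
  sulphur-dioxide contribution → 0.7423 μm/a
  chloride contribution → 0.9364 μm/a
  total first-year rate 1.679 μm/a
zinc: temperature factor f = -0.071·(3.6) = -0.2556
  sulphur-dioxide contribution → 0.7989 μm/a
  chloride contribution → 0.6641 μm/a
  total first-year rate 1.463 μm/a
Ordering by μm/a: carbon steel (34.5) > copper (1.68) > zinc (1.46)

["carbon steel", "copper", "zinc"]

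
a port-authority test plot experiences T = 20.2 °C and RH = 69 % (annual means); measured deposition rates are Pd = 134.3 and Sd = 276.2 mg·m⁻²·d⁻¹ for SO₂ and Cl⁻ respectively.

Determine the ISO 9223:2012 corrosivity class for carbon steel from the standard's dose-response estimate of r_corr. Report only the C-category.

C5

carbon steel: f(T) = -0.054·(T−10) [T>10 °C] = -0.5508
  sulphur-dioxide contribution → 51.84 μm/a
  chloride contribution → 72.77 μm/a
  total first-year rate 124.6 μm/a
ISO 9223 Table 2 (carbon steel): 80 < 125 ≤ 200 μm/a ⇒ C5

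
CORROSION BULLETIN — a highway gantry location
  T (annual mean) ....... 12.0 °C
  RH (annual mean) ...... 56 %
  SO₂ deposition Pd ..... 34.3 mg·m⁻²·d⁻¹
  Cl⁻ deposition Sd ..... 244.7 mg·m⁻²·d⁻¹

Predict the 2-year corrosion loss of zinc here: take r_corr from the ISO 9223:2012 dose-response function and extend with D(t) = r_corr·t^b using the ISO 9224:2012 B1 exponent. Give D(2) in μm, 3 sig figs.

D(2) = 4.29 μm

zinc: T>10 °C ⇒ hinge -0.071·(12.0−10) = -0.1420
  SO₂ term: 0.0129·34.3^0.44·exp(0.046·56-0.1420) = 0.6969
  Cl⁻ term: 0.0175·244.7^0.57·exp(0.008·56+0.085·12.0) = 1.746
  sum: 0.6969 + 1.746 → r_corr = 2.443 μm/a
ISO 9224: D(t) = r_corr · t^b with b = 0.813 (zinc, B1)
  D(2) = 2.443 × 2^0.813 = 2.443 × 1.757 = 4.292 μm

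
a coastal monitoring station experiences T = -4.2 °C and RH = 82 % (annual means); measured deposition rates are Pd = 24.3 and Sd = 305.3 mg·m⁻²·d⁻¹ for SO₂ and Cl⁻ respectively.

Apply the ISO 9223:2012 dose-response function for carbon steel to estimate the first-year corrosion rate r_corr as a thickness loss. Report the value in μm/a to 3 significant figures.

carbon steel: f(T) = +0.150·(T−10) [T≤10 °C] = -2.1300
  Pd branch = 1.77·Pd^0.52·e^(0.02·RH+f) = 5.697 μm/a
  Cl⁻ term: 0.102·305.3^0.62·exp(0.033·82+0.04·-4.2) = 44.81
  sum: 5.697 + 44.81 → r_corr = 50.51 μm/a

r_corr = 50.5 μm/a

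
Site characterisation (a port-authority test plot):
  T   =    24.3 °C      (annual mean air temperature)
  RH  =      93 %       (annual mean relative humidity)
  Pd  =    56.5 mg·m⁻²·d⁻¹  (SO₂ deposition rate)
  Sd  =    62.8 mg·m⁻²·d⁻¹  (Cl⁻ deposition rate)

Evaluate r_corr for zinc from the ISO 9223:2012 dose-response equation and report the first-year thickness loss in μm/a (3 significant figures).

zinc: T>10 °C ⇒ hinge -0.071·(24.3−10) = -1.0153
  sulphur-dioxide contribution → 1.988 μm/a
  chloride contribution → 3.076 μm/a
  ⇒ r_corr(zinc) = 5.064 μm/a

r_corr = 5.06 μm/a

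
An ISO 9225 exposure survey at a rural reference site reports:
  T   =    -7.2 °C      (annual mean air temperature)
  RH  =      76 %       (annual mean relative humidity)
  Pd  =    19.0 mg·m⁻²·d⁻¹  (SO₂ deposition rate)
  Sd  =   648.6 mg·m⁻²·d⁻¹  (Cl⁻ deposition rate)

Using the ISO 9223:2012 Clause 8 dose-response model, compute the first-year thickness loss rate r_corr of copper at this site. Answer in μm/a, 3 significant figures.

copper: temperature factor f = +0.126·(-17.2) = -2.1672
  sulphur-dioxide contribution → 0.1156 μm/a
  chloride contribution → 0.6382 μm/a
  total first-year rate 0.7538 μm/a

r_corr = 0.754 μm/a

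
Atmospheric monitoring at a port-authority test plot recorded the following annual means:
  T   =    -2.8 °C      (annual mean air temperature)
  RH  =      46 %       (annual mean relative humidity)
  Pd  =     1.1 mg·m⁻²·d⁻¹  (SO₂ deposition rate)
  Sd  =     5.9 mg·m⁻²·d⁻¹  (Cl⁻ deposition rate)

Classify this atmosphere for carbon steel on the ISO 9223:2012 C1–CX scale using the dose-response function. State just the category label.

C2

carbon steel: T≤10 °C ⇒ hinge +0.150·(-2.8−10) = -1.9200
  sulphur-dioxide contribution → 0.6842 μm/a
  chloride contribution → 1.251 μm/a
  total first-year rate 1.935 μm/a
1.93 μm/a falls in (1.3, 25] for carbon steel → category C2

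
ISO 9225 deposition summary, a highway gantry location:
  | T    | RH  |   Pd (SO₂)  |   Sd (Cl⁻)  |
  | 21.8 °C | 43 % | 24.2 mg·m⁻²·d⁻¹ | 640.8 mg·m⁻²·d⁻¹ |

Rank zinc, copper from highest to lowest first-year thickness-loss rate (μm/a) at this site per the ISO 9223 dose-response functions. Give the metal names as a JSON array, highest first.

["zinc", "copper"]

zinc: temperature factor f = -0.071·(11.8) = -0.8378
  sulphur-dioxide contribution → 0.1639 μm/a
  chloride contribution → 6.266 μm/a
  ⇒ r_corr(zinc) = 6.43 μm/a
copper: T>10 °C ⇒ hinge -0.080·(21.8−10) = -0.9440
  sulphur-dioxide contribution → 0.05969 μm/a
  chloride contribution → 0.803 μm/a
  ⇒ r_corr(copper) = 0.8627 μm/a
Ordering by μm/a: zinc (6.43) > copper (0.863)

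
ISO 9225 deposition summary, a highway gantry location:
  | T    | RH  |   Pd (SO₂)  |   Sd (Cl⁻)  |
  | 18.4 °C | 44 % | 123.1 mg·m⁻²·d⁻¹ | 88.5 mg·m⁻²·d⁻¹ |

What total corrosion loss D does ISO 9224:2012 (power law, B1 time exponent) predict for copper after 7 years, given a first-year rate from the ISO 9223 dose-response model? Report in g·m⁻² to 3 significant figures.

D(7) = 17.7 g·m⁻²

copper: temperature factor f = -0.080·(8.4) = -0.6720
  sulphur-dioxide contribution → 0.1269 μm/a
  chloride contribution → 0.4129 μm/a
  ⇒ r_corr(copper) = 0.5398 μm/a
Long-term exponent b (ISO 9224 Table 2, B1) = 0.667
  D(7) = 0.5398 × 7^0.667 = 0.5398 × 3.662 = 1.977 μm
  Mass loss = 1.977 μm × 8.96 g/cm³ = 17.71 g·m⁻²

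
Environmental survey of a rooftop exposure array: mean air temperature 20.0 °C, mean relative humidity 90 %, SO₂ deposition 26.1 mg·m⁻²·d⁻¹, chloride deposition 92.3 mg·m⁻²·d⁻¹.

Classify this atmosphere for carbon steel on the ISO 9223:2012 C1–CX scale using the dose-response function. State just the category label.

carbon steel: T>10 °C ⇒ hinge -0.054·(20.0−10) = -0.5400
  sulphur-dioxide contribution → 34.03 μm/a
  chloride contribution → 73.17 μm/a
  ⇒ r_corr(carbon steel) = 107.2 μm/a
ISO 9223 Table 2 (carbon steel): 80 < 107 ≤ 200 μm/a ⇒ C5

C5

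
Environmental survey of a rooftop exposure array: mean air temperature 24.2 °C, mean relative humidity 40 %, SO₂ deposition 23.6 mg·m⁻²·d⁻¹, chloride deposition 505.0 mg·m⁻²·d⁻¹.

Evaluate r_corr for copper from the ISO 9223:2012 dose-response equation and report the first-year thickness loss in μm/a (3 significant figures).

r_corr = 0.801 μm/a

copper: temperature factor f = -0.080·(14.2) = -1.1360
  SO₂ term: 0.0053·23.6^0.26·exp(0.059·40-1.1360) = 0.041
  Cl⁻ term: 0.01025·505.0^0.27·exp(0.036·40+0.049·24.2) = 0.7603
  sum: 0.041 + 0.7603 → r_corr = 0.8013 μm/a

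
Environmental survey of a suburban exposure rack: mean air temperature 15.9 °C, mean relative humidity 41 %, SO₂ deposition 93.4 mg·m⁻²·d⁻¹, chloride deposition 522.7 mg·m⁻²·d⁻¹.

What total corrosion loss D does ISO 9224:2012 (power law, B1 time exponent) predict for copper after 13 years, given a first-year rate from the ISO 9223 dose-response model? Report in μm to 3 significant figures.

D(13) = 3.60 μm

copper: T>10 °C ⇒ hinge -0.080·(15.9−10) = -0.4720
  sulphur-dioxide contribution → 0.1208 μm/a
  chloride contribution → 0.5297 μm/a
  total first-year rate 0.6505 μm/a
Long-term exponent b (ISO 9224 Table 2, B1) = 0.667
  D(13) = 0.6505 × 13^0.667 = 0.6505 × 5.534 = 3.6 μm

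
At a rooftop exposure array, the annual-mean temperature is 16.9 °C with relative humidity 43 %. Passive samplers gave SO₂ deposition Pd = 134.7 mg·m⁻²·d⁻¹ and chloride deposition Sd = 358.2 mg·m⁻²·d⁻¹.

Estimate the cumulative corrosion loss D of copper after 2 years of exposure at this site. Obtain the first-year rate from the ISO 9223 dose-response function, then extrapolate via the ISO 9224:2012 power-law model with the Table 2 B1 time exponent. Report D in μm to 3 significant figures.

copper: temperature factor f = -0.080·(6.9) = -0.5520
  Pd branch = 0.0053·Pd^0.26·e^(0.059·RH+f) = 0.138 μm/a
  Cl⁻ term: 0.01025·358.2^0.27·exp(0.036·43+0.049·16.9) = 0.5398
  sum: 0.138 + 0.5398 → r_corr = 0.6779 μm/a
ISO 9224: D(t) = r_corr · t^b with b = 0.667 (copper, B1)
  D(2) = 0.6779 × 2^0.667 = 0.6779 × 1.588 = 1.076 μm

D(2) = 1.08 μm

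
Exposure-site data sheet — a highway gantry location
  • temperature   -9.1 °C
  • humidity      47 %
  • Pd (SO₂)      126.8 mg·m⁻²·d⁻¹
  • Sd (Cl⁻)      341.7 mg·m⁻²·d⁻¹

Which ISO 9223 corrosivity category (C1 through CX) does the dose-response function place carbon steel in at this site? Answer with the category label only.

carbon steel: f(T) = +0.150·(T−10) [T≤10 °C] = -2.8650
  sulphur-dioxide contribution → 3.203 μm/a
  chloride contribution → 12.44 μm/a
  ⇒ r_corr(carbon steel) = 15.65 μm/a
ISO 9223 Table 2 (carbon steel): 1.3 < 15.6 ≤ 25 μm/a ⇒ C2

C2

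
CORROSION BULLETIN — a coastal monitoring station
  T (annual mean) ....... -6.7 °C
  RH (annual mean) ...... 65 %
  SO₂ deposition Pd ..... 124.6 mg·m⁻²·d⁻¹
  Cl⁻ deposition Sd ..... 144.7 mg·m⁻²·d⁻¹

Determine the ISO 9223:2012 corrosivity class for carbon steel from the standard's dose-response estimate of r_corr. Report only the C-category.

carbon steel: T≤10 °C ⇒ hinge +0.150·(-6.7−10) = -2.5050
  sulphur-dioxide contribution → 6.521 μm/a
  chloride contribution → 14.56 μm/a
  ⇒ r_corr(carbon steel) = 21.08 μm/a
21.1 μm/a falls in (1.3, 25] for carbon steel → category C2

C2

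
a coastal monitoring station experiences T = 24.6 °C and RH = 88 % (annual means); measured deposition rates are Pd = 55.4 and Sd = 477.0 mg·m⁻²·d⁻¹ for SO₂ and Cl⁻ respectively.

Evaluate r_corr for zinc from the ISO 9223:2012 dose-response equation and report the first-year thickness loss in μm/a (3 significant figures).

r_corr = 11.2 μm/a

zinc: f(T) = -0.071·(T−10) [T>10 °C] = -1.0366
  sulphur-dioxide contribution → 1.533 μm/a
  chloride contribution → 9.63 μm/a
  total first-year rate 11.16 μm/a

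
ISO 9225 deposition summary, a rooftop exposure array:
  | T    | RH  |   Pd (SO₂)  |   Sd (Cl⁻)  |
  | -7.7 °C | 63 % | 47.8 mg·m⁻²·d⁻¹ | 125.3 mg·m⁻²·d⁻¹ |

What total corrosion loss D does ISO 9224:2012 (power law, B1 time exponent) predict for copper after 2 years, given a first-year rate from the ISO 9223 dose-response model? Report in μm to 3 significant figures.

copper: T≤10 °C ⇒ hinge +0.126·(-7.7−10) = -2.2302
  sulphur-dioxide contribution → 0.06407 μm/a
  chloride contribution → 0.2502 μm/a
  ⇒ r_corr(copper) = 0.3143 μm/a
Power-law: D(2) = r_corr · 2^0.667
  D(2) = 0.3143 × 2^0.667 = 0.3143 × 1.588 = 0.499 μm

D(2) = 0.499 μm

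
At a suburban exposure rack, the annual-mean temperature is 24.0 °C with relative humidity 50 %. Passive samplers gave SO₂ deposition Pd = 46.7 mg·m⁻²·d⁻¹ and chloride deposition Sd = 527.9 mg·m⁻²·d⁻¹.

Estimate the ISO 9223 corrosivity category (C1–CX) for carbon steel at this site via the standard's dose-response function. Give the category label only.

carbon steel: T>10 °C ⇒ hinge -0.054·(24.0−10) = -0.7560
  SO₂ term: 1.77·46.7^0.52·exp(0.02·50-0.7560) = 16.67
  Cl⁻ term: 0.102·527.9^0.62·exp(0.033·50+0.04·24.0) = 67.62
  sum: 16.67 + 67.62 → r_corr = 84.29 μm/a
ISO 9223 Table 2 (carbon steel): 80 < 84.3 ≤ 200 μm/a ⇒ C5

C5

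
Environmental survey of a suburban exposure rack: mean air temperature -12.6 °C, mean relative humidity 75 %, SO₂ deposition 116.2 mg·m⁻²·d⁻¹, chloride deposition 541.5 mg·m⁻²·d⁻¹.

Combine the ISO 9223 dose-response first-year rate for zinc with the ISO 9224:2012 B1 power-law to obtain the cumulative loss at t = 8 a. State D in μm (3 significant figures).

D(8) = 9.71 μm

zinc: T≤10 °C ⇒ hinge +0.038·(-12.6−10) = -0.8588
  sulphur-dioxide contribution → 1.395 μm/a
  chloride contribution → 0.395 μm/a
  total first-year rate 1.79 μm/a
Power-law: D(8) = r_corr · 8^0.813
  D(8) = 1.79 × 8^0.813 = 1.79 × 5.423 = 9.708 μm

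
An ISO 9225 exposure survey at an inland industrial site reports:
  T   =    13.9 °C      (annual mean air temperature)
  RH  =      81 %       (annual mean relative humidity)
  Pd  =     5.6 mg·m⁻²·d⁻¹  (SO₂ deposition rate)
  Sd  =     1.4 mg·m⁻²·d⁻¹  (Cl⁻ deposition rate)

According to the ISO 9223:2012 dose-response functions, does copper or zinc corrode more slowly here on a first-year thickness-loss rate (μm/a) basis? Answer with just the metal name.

zinc

copper: temperature factor f = -0.080·(3.9) = -0.3120
  sulphur-dioxide contribution → 0.7224 μm/a
  chloride contribution → 0.4096 μm/a
  ⇒ r_corr(copper) = 1.132 μm/a
zinc: temperature factor f = -0.071·(3.9) = -0.2769
  sulphur-dioxide contribution → 0.8664 μm/a
  chloride contribution → 0.1321 μm/a
  total first-year rate 0.9985 μm/a
Ordering by μm/a: copper (1.13) > zinc (0.998)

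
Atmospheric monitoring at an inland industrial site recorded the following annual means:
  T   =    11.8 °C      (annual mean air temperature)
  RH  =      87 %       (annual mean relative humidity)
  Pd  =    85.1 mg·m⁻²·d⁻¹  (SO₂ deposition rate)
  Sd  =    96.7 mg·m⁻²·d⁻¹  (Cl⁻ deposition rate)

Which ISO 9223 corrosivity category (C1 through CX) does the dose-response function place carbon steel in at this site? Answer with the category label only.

carbon steel: f(T) = -0.054·(T−10) [T>10 °C] = -0.0972
  Pd branch = 1.77·Pd^0.52·e^(0.02·RH+f) = 92.26 μm/a
  Cl⁻ term: 0.102·96.7^0.62·exp(0.033·87+0.04·11.8) = 49.14
  r_corr = 92.26 + 49.14 = 141.4 μm/a
Category bounds: 80…200 μm/a bracket r_corr ⇒ C5

C5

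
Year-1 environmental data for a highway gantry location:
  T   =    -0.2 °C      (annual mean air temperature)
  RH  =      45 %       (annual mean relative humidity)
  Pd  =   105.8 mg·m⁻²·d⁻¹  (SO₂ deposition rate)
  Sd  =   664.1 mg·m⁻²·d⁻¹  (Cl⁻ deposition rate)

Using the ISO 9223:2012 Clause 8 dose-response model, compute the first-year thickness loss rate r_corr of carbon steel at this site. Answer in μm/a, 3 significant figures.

carbon steel: T≤10 °C ⇒ hinge +0.150·(-0.2−10) = -1.5300
  SO₂ term: 1.77·105.8^0.52·exp(0.02·45-1.5300) = 10.64
  Sd branch = 0.102·Sd^0.62·e^(0.033·RH+0.04·T) = 25.11 μm/a
  r_corr = 10.64 + 25.11 = 35.75 μm/a

r_corr = 35.8 μm/a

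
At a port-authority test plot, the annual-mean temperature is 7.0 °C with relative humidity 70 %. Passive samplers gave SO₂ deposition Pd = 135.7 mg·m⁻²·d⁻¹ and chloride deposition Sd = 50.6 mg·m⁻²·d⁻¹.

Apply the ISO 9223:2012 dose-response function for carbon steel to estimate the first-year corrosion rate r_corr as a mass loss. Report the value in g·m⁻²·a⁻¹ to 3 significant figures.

r_corr = 583 g·m⁻²·a⁻¹

carbon steel: temperature factor f = +0.150·(-3.0) = -0.4500
  sulphur-dioxide contribution → 58.82 μm/a
  chloride contribution → 15.49 μm/a
  total first-year rate 74.3 μm/a
Convert to mass loss: 74.3 μm/a × 7.85 g/cm³ = 583.3 g·m⁻²·a⁻¹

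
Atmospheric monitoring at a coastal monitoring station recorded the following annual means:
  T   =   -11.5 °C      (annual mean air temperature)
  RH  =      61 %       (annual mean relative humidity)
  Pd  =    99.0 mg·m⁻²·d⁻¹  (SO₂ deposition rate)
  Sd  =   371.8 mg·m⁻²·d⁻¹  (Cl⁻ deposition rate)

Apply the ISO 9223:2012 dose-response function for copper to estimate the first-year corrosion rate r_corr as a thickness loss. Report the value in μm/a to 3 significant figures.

copper: T≤10 °C ⇒ hinge +0.126·(-11.5−10) = -2.7090
  sulphur-dioxide contribution → 0.04262 μm/a
  chloride contribution → 0.2592 μm/a
  total first-year rate 0.3019 μm/a

r_corr = 0.302 μm/a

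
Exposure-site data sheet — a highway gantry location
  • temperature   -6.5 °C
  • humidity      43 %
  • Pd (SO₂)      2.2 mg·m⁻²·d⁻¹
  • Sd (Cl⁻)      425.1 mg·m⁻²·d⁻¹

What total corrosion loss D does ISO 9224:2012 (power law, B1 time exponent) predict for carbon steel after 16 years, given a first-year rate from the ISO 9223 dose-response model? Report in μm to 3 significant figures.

D(16) = 61.3 μm

carbon steel: f(T) = +0.150·(T−10) [T≤10 °C] = -2.4750
  SO₂ term: 1.77·2.2^0.52·exp(0.02·43-2.4750) = 0.5305
  Cl⁻ term: 0.102·425.1^0.62·exp(0.033·43+0.04·-6.5) = 13.86
  sum: 0.5305 + 13.86 → r_corr = 14.39 μm/a
ISO 9224: D(t) = r_corr · t^b with b = 0.523 (carbon steel, B1)
  D(16) = 14.39 × 16^0.523 = 14.39 × 4.263 = 61.33 μm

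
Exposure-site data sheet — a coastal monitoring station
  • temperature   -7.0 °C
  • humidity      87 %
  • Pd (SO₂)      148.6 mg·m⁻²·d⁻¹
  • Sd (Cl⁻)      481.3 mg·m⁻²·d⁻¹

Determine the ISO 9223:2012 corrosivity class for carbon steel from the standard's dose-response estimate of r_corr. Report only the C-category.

carbon steel: temperature factor f = +0.150·(-17.0) = -2.5500
  Pd branch = 1.77·Pd^0.52·e^(0.02·RH+f) = 10.61 μm/a
  Cl⁻ term: 0.102·481.3^0.62·exp(0.033·87+0.04·-7.0) = 62.65
  r_corr = 10.61 + 62.65 = 73.26 μm/a
Category bounds: 50…80 μm/a bracket r_corr ⇒ C4

C4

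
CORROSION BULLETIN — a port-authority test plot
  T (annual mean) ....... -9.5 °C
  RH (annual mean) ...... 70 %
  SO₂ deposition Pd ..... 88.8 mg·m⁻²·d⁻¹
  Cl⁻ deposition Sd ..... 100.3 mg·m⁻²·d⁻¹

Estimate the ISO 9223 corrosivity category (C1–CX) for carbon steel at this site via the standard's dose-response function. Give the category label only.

C2

carbon steel: T≤10 °C ⇒ hinge +0.150·(-9.5−10) = -2.9250
  sulphur-dioxide contribution → 3.971 μm/a
  chloride contribution → 12.23 μm/a
  total first-year rate 16.21 μm/a
Category bounds: 1.3…25 μm/a bracket r_corr ⇒ C2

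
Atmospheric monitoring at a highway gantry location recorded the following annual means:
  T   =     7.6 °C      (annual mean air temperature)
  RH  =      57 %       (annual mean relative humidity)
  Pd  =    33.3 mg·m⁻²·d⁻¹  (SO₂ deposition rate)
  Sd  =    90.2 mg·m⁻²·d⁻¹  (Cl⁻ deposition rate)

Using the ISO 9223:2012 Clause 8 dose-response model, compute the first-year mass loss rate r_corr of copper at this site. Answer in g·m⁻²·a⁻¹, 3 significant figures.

copper: T≤10 °C ⇒ hinge +0.126·(7.6−10) = -0.3024
  Pd branch = 0.0053·Pd^0.26·e^(0.059·RH+f) = 0.2814 μm/a
  Sd branch = 0.01025·Sd^0.27·e^(0.036·RH+0.049·T) = 0.3904 μm/a
  sum: 0.2814 + 0.3904 → r_corr = 0.6718 μm/a
Convert to mass loss: 0.6718 μm/a × 8.96 g/cm³ = 6.019 g·m⁻²·a⁻¹

r_corr = 6.02 g·m⁻²·a⁻¹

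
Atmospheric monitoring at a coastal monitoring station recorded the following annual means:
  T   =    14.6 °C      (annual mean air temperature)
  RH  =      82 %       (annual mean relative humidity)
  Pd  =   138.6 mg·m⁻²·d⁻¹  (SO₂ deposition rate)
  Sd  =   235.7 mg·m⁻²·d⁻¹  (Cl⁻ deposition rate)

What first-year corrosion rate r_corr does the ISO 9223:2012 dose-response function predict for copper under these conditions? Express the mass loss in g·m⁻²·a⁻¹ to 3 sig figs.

copper: temperature factor f = -0.080·(4.6) = -0.3680
  SO₂ term: 0.0053·138.6^0.26·exp(0.059·82-0.3680) = 1.669
  Sd branch = 0.01025·Sd^0.27·e^(0.036·RH+0.049·T) = 1.754 μm/a
  r_corr = 1.669 + 1.754 = 3.423 μm/a
Convert to mass loss: 3.423 μm/a × 8.96 g/cm³ = 30.67 g·m⁻²·a⁻¹

r_corr = 30.7 g·m⁻²·a⁻¹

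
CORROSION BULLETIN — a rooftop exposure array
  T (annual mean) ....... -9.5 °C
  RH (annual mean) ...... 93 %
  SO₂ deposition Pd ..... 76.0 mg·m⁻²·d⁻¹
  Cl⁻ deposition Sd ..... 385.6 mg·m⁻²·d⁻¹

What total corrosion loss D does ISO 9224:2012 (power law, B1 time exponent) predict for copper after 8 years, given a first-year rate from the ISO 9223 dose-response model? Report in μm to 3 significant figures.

D(8) = 5.01 μm

copper: temperature factor f = +0.126·(-19.5) = -2.4570
  Pd branch = 0.0053·Pd^0.26·e^(0.059·RH+f) = 0.3382 μm/a
  Cl⁻ term: 0.01025·385.6^0.27·exp(0.036·93+0.049·-9.5) = 0.9138
  r_corr = 0.3382 + 0.9138 = 1.252 μm/a
ISO 9224: D(t) = r_corr · t^b with b = 0.667 (copper, B1)
  D(8) = 1.252 × 8^0.667 = 1.252 × 4.003 = 5.011 μm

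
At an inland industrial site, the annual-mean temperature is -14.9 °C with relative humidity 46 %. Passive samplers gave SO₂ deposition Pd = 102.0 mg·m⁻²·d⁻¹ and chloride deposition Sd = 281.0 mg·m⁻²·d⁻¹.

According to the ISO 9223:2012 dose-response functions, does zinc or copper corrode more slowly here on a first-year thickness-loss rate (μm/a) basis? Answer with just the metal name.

zinc: T≤10 °C ⇒ hinge +0.038·(-14.9−10) = -0.9462
  Pd branch = 0.0129·Pd^0.44·e^(0.046·RH+f) = 0.318 μm/a
  Cl⁻ term: 0.0175·281.0^0.57·exp(0.008·46+0.085·-14.9) = 0.1773
  r_corr = 0.318 + 0.1773 = 0.4952 μm/a
copper: f(T) = +0.126·(T−10) [T≤10 °C] = -3.1374
  SO₂ term: 0.0053·102.0^0.26·exp(0.059·46-3.1374) = 0.01155
  Cl⁻ term: 0.01025·281.0^0.27·exp(0.036·46+0.049·-14.9) = 0.1186
  r_corr = 0.01155 + 0.1186 = 0.1301 μm/a
Ordering by μm/a: zinc (0.495) > copper (0.13)

copper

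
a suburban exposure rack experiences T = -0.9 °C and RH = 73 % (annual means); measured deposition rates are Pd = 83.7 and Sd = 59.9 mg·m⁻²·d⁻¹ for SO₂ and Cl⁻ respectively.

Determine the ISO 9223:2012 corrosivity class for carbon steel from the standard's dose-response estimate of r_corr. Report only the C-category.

C3

carbon steel: f(T) = +0.150·(T−10) [T≤10 °C] = -1.6350
  Pd branch = 1.77·Pd^0.52·e^(0.02·RH+f) = 14.85 μm/a
  Cl⁻ term: 0.102·59.9^0.62·exp(0.033·73+0.04·-0.9) = 13.84
  r_corr = 14.85 + 13.84 = 28.69 μm/a
Category bounds: 25…50 μm/a bracket r_corr ⇒ C3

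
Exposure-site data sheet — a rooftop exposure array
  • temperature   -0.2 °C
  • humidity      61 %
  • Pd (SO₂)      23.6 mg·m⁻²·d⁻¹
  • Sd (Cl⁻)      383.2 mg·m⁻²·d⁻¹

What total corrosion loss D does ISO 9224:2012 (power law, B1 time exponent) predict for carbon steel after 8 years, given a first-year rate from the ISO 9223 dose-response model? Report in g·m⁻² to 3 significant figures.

carbon steel: T≤10 °C ⇒ hinge +0.150·(-0.2−10) = -1.5300
  Pd branch = 1.77·Pd^0.52·e^(0.02·RH+f) = 6.718 μm/a
  Cl⁻ term: 0.102·383.2^0.62·exp(0.033·61+0.04·-0.2) = 30.28
  r_corr = 6.718 + 30.28 = 36.99 μm/a
Power-law: D(8) = r_corr · 8^0.523
  D(8) = 36.99 × 8^0.523 = 36.99 × 2.967 = 109.8 μm
  Mass loss = 109.8 μm × 7.85 g/cm³ = 861.6 g·m⁻²

D(8) = 862 g·m⁻²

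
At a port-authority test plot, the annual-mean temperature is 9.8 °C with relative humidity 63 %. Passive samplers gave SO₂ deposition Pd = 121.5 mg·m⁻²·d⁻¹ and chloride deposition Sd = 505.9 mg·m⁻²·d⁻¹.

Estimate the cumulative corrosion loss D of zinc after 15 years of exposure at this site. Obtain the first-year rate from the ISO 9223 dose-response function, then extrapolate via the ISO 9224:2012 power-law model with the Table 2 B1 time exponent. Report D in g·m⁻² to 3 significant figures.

D(15) = 273 g·m⁻²

zinc: f(T) = +0.038·(T−10) [T≤10 °C] = -0.0076
  sulphur-dioxide contribution → 1.919 μm/a
  chloride contribution → 2.317 μm/a
  total first-year rate 4.236 μm/a
ISO 9224: D(t) = r_corr · t^b with b = 0.813 (zinc, B1)
  D(15) = 4.236 × 15^0.813 = 4.236 × 9.04 = 38.3 μm
  Mass loss = 38.3 μm × 7.14 g/cm³ = 273.4 g·m⁻²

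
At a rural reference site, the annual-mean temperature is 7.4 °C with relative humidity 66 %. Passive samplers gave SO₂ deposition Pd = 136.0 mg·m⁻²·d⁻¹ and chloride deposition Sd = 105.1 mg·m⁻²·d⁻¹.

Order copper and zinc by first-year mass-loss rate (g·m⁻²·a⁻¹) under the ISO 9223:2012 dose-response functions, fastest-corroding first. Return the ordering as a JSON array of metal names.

copper: f(T) = +0.126·(T−10) [T≤10 °C] = -0.3276
  Pd branch = 0.0053·Pd^0.26·e^(0.059·RH+f) = 0.6728 μm/a
  Sd branch = 0.01025·Sd^0.27·e^(0.036·RH+0.049·T) = 0.5571 μm/a
  r_corr = 0.6728 + 0.5571 = 1.23 μm/a
  mass loss = 1.23 μm/a × 8.96 g/cm³ = 11.02 g·m⁻²·a⁻¹
zinc: T≤10 °C ⇒ hinge +0.038·(7.4−10) = -0.0988
  Pd branch = 0.0129·Pd^0.44·e^(0.046·RH+f) = 2.113 μm/a
  Cl⁻ term: 0.0175·105.1^0.57·exp(0.008·66+0.085·7.4) = 0.7904
  sum: 2.113 + 0.7904 → r_corr = 2.904 μm/a
  mass loss = 2.904 μm/a × 7.14 g/cm³ = 20.73 g·m⁻²·a⁻¹
Ordering by g·m⁻²·a⁻¹: zinc (20.7) > copper (11)

["zinc", "copper"]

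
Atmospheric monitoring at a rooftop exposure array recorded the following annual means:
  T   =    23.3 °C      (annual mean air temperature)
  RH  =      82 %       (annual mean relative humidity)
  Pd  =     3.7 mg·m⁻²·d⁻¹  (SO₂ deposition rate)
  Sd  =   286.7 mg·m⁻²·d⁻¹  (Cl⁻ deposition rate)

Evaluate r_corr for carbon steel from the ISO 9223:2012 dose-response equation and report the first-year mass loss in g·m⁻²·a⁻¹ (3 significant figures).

carbon steel: f(T) = -0.054·(T−10) [T>10 °C] = -0.7182
  sulphur-dioxide contribution → 8.786 μm/a
  chloride contribution → 129.5 μm/a
  total first-year rate 138.3 μm/a
Convert to mass loss: 138.3 μm/a × 7.85 g/cm³ = 1085 g·m⁻²·a⁻¹

r_corr = 1.09e+03 g·m⁻²·a⁻¹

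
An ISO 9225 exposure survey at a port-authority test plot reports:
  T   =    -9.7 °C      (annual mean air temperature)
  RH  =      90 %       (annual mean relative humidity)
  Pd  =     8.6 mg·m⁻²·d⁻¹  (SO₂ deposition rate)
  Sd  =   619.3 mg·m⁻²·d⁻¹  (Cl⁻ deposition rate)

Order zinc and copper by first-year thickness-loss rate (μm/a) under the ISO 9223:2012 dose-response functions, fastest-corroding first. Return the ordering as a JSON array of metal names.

["zinc", "copper"]

zinc: temperature factor f = +0.038·(-19.7) = -0.7486
  sulphur-dioxide contribution → 0.9877 μm/a
  chloride contribution → 0.6152 μm/a
  total first-year rate 1.603 μm/a
copper: temperature factor f = +0.126·(-19.7) = -2.4822
  sulphur-dioxide contribution → 0.1568 μm/a
  chloride contribution → 0.9231 μm/a
  ⇒ r_corr(copper) = 1.08 μm/a
Ordering by μm/a: zinc (1.6) > copper (1.08)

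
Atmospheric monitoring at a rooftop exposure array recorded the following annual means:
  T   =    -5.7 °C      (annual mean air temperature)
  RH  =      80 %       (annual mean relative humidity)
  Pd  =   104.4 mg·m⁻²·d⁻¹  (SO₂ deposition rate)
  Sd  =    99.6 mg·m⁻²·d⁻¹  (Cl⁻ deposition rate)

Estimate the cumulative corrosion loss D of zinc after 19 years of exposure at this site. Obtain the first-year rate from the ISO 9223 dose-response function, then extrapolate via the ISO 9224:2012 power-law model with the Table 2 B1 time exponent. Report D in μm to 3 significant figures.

zinc: temperature factor f = +0.038·(-15.7) = -0.5966
  sulphur-dioxide contribution → 2.177 μm/a
  chloride contribution → 0.2816 μm/a
  ⇒ r_corr(zinc) = 2.459 μm/a
Power-law: D(19) = r_corr · 19^0.813
  D(19) = 2.459 × 19^0.813 = 2.459 × 10.96 = 26.94 μm

D(19) = 26.9 μm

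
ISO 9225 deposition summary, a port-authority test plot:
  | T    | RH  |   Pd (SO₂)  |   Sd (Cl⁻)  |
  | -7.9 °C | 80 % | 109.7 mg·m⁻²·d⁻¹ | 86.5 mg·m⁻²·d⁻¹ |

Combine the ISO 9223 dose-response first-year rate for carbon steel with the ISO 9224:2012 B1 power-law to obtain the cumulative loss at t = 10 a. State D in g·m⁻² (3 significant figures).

D(10) = 613 g·m⁻²

carbon steel: temperature factor f = +0.150·(-17.9) = -2.6850
  SO₂ term: 1.77·109.7^0.52·exp(0.02·80-2.6850) = 6.881
  Cl⁻ term: 0.102·86.5^0.62·exp(0.033·80+0.04·-7.9) = 16.55
  sum: 6.881 + 16.55 → r_corr = 23.43 μm/a
Long-term exponent b (ISO 9224 Table 2, B1) = 0.523
  D(10) = 23.43 × 10^0.523 = 23.43 × 3.334 = 78.13 μm
  Mass loss = 78.13 μm × 7.85 g/cm³ = 613.3 g·m⁻²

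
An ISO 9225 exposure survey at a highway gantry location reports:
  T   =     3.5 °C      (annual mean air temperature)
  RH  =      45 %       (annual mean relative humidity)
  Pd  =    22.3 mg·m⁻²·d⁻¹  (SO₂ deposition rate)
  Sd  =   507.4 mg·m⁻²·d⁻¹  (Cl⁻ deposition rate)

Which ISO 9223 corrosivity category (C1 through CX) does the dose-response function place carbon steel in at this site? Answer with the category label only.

carbon steel: f(T) = +0.150·(T−10) [T≤10 °C] = -0.9750
  sulphur-dioxide contribution → 8.251 μm/a
  chloride contribution → 24.64 μm/a
  ⇒ r_corr(carbon steel) = 32.89 μm/a
Category bounds: 25…50 μm/a bracket r_corr ⇒ C3

C3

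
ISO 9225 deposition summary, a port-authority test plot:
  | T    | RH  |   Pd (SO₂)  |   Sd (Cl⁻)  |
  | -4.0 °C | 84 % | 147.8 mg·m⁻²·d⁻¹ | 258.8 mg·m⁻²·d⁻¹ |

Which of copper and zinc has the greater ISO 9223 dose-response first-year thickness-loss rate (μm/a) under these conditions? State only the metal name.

zinc

copper: temperature factor f = +0.126·(-14.0) = -1.7640
  Pd branch = 0.0053·Pd^0.26·e^(0.059·RH+f) = 0.4728 μm/a
  Sd branch = 0.01025·Sd^0.27·e^(0.036·RH+0.049·T) = 0.777 μm/a
  r_corr = 0.4728 + 0.777 = 1.25 μm/a
zinc: temperature factor f = +0.038·(-14.0) = -0.5320
  SO₂ term: 0.0129·147.8^0.44·exp(0.046·84-0.5320) = 3.253
  Sd branch = 0.0175·Sd^0.57·e^(0.008·RH+0.085·T) = 0.5789 μm/a
  r_corr = 3.253 + 0.5789 = 3.832 μm/a
Ordering by μm/a: zinc (3.83) > copper (1.25)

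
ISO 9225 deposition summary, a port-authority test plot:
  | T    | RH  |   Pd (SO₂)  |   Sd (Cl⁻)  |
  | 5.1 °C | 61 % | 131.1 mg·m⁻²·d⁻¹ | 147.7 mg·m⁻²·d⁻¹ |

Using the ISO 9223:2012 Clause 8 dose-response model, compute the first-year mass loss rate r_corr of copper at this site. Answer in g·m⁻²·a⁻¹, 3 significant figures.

r_corr = 7.41 g·m⁻²·a⁻¹

copper: temperature factor f = +0.126·(-4.9) = -0.6174
  sulphur-dioxide contribution → 0.3713 μm/a
  chloride contribution → 0.4557 μm/a
  total first-year rate 0.827 μm/a
Convert to mass loss: 0.827 μm/a × 8.96 g/cm³ = 7.41 g·m⁻²·a⁻¹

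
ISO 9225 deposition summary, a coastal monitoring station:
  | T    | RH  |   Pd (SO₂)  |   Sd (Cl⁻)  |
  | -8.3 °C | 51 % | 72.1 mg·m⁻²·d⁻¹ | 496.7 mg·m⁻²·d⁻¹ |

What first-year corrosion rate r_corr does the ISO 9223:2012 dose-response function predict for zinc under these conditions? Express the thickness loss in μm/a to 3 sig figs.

r_corr = 0.889 μm/a

zinc: temperature factor f = +0.038·(-18.3) = -0.6954
  sulphur-dioxide contribution → 0.4415 μm/a
  chloride contribution → 0.4473 μm/a
  total first-year rate 0.8888 μm/a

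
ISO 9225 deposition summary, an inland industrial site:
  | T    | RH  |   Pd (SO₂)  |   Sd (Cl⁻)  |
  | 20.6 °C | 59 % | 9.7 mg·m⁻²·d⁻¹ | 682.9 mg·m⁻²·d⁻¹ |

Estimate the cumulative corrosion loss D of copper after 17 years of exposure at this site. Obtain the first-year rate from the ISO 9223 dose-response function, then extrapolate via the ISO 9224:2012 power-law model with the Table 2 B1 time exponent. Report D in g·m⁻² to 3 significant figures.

copper: temperature factor f = -0.080·(10.6) = -0.8480
  SO₂ term: 0.0053·9.7^0.26·exp(0.059·59-0.8480) = 0.1331
  Cl⁻ term: 0.01025·682.9^0.27·exp(0.036·59+0.049·20.6) = 1.37
  sum: 0.1331 + 1.37 → r_corr = 1.503 μm/a
ISO 9224: D(t) = r_corr · t^b with b = 0.667 (copper, B1)
  D(17) = 1.503 × 17^0.667 = 1.503 × 6.618 = 9.949 μm
  Mass loss = 9.949 μm × 8.96 g/cm³ = 89.15 g·m⁻²

D(17) = 89.1 g·m⁻²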